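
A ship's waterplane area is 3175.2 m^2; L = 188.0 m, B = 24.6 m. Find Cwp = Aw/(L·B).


Formula: Cwp = Aw / (L * B)
Step 1 — L * B = 188.0 * 24.6 = 4624.8 m^2
Step 2 — Cwp = 3175.2 / 4624.8 ≈ 0.68656 (5 s.f.)

0.68656


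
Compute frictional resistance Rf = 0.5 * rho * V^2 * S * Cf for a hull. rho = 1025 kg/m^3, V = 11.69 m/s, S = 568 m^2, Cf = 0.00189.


Formula: Rf = 0.5 * rho * V^2 * S * Cf
Step 1 — V^2 = 11.69^2 = 136.6561
Step 2 — 0.5 * rho * V^2 = 0.5 * 1025 * 136.6561 = 70036.25125
Step 3 — Rf = 70036.25125 * 568 * 0.00189 ≈ 75185 N (5 s.f.)

75185 N


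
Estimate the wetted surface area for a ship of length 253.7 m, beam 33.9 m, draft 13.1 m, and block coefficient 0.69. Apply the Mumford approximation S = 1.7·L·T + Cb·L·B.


Formula: S = 1.7*L*T + V/T with V = Cb*L*B*T, i.e. S = L * (1.7*T + Cb*B)
Step 1 — 1.7*T = 1.7 * 13.1 = 22.27 m
Step 2 — Cb*B = 0.69 * 33.9 = 23.391 m
Step 3 — 1.7*T + Cb*B = 22.27 + 23.391 = 45.661 m
Step 4 — S = 253.7 * 45.661 ≈ 11584 m^2 (5 s.f.)

11584 m^2


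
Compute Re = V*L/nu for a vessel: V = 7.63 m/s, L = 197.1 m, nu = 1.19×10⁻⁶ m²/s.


Formula: Re = V * L / nu
Step 1 — V * L = 7.63 * 197.1 = 1503.873 m^2/s
Step 2 — Re = 1503.873 / 1.19e-6 = 1.26e+09

1.26e+09


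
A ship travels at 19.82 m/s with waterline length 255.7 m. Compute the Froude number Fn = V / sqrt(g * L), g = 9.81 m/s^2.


Formula: Fn = V / sqrt(g * L)
Step 1 — g * L = 9.81 * 255.7 = 2508.417
Step 2 — sqrt(g * L) = sqrt(2508.417) = 50.084099
Step 3 — Fn = 19.82 / 50.084099 ≈ 0.39573 (5 s.f.)

0.39573


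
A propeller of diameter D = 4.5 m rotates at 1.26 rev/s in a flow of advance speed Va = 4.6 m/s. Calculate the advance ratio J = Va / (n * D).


Formula: J = Va / (n * D)
Step 1 — n * D = 1.26 * 4.5 = 5.67
Step 2 — J = 4.6 / 5.67 ≈ 0.81129 (5 s.f.)

0.81129


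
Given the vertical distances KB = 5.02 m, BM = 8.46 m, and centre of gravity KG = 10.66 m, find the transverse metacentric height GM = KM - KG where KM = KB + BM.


Formula: GM = KB + BM - KG
Step 1 — KM = KB + BM = 5.02 + 8.46 = 13.48 m
Step 2 — GM = KM - KG = 13.48 - 10.66 = 2.82 m

2.82 m


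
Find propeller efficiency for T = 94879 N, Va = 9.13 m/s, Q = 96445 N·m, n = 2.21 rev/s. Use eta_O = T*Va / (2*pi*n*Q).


Formula: eta = T * Va / (2 * pi * n * Q)
Step 1 — numerator = T * Va = 94879 * 9.13 = 866245.27
Step 2 — 2 * pi * n = 2 * pi * 2.21 = 13.88584
Step 3 — denominator = 13.88584 * 96445 = 1339219.84
Step 4 — eta = 866245.27 / 1339219.84 ≈ 0.64683 (5 s.f.)

0.64683


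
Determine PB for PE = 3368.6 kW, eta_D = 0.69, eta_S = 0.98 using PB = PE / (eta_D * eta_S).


Formula: PB = PE / (eta_D * eta_S)
Step 1 — combined efficiency = eta_D * eta_S = 0.69 * 0.98 = 0.6762
Step 2 — PB = 3368.6 / 0.6762 ≈ 4981.7 kW (5 s.f.)

4981.7 kW


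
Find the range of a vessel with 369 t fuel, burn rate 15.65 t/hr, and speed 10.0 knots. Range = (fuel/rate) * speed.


Formula: endurance = fuel / rate; range = endurance * speed
Step 1 — endurance = 369 / 15.65 = 23.5783 hours
Step 2 — range = 23.5783 * 10.0 ≈ 235.78 nautical miles (5 s.f.)

235.78 NM


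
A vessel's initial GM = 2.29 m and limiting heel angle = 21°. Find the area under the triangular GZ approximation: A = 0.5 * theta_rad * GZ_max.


Formula: GZ_max = GM * sin(theta); Area = 0.5 * theta_rad * GZ_max
Step 1 — GZ_max = 2.29 * sin(21°) = 2.29 * 0.358368 = 0.820663 m
Step 2 — theta_rad = 21 * pi/180 = 0.366519 rad
Step 3 — Area = 0.5 * 0.366519 * 0.820663 ≈ 0.15039 m·rad (5 s.f.)

0.15039 m·rad


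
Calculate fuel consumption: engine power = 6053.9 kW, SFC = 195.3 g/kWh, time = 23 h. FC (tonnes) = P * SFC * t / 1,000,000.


Formula: FC (tonnes) = P * SFC * t / 1,000,000
Step 1 — P * SFC * t = 6053.9 * 195.3 * 23 = 27193513.41 g
Step 2 — FC (tonnes) = 27193513.41 / 1,000,000 ≈ 27.194 tonnes (5 s.f.)

27.194 tonnes


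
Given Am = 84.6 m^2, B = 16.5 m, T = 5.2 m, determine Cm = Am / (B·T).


Formula: Cm = Am / (B * T)
Step 1 — B * T = 16.5 * 5.2 = 85.8 m^2
Step 2 — Cm = 84.6 / 85.8 ≈ 0.98601 (5 s.f.)

0.98601


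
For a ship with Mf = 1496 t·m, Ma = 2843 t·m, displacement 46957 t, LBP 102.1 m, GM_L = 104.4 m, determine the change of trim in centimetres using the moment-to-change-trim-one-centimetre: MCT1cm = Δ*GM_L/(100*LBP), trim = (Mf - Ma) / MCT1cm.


Formula: net trimming moment = Mf - Ma; MCT1cm = Δ*GM_L/(100*LBP); trim = net moment / MCT1cm
Step 1 — net trimming moment = 1496 - 2843 = -1347 t·m
Step 2 — MCT1cm = 46957 * 104.4 / (100 * 102.1) = 480.148 t·m/cm
Step 3 — trim = -1347 / 480.148 ≈ -2.8054 cm (5 s.f.)

-2.8054 cm


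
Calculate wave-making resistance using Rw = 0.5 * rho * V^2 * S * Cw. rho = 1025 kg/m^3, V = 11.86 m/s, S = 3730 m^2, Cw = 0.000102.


Formula: Rw = 0.5 * rho * V^2 * S * Cw
Step 1 — V^2 = 11.86^2 = 140.6596
Step 2 — 0.5 * rho * V^2 = 0.5 * 1025 * 140.6596 = 72088.045
Step 3 — Rw = 72088.045 * 3730 * 0.000102 ≈ 27427 N (5 s.f.)

27427 N


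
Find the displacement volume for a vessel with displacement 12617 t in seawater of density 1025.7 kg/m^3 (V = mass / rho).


Formula: V = mass / rho
Step 1 — convert tonnes to kg: 12617 t * 1000 = 12617000 kg
Step 2 — V = 12617000 / 1025.7 ≈ 12301 m^3 (5 s.f.)

12301 m^3


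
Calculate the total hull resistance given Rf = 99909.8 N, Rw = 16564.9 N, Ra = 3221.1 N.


Formula: Rt = Rf + Rw + Ra
Substituting: Rt = 99909.8 + 16564.9 + 3221.1
Result: Rt = 119695.8 N

119695.8 N


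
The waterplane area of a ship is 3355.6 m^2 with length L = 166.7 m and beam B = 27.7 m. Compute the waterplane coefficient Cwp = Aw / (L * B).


Formula: Cwp = Aw / (L * B)
Step 1 — L * B = 166.7 * 27.7 = 4617.59 m^2
Step 2 — Cwp = 3355.6 / 4617.59 ≈ 0.72670 (5 s.f.)

0.72670


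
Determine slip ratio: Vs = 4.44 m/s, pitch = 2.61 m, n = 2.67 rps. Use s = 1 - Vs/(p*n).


Formula: s = 1 - Vs / (p * n)
Step 1 — p * n = 2.61 * 2.67 = 6.9687
Step 2 — Vs / (p*n) = 4.44 / 6.9687 = 0.637135 (6 d.p.)
Step 3 — s = 1 - 0.637135 = 0.362865

0.362865


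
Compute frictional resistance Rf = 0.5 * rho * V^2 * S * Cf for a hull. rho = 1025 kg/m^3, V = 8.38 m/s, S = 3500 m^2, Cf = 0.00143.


Formula: Rf = 0.5 * rho * V^2 * S * Cf
Step 1 — V^2 = 8.38^2 = 70.2244
Step 2 — 0.5 * rho * V^2 = 0.5 * 1025 * 70.2244 = 35990.005
Step 3 — Rf = 35990.005 * 3500 * 0.00143 ≈ 180130 N (5 s.f.)

180130 N


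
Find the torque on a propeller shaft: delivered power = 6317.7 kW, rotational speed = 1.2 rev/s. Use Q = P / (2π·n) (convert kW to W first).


Formula: Q = P_W / (2 * pi * n)
Step 1 — P_W = 6317.7 kW * 1000 = 6317700.0 W
Step 2 — 2 * pi * n = 2 * pi * 1.2 = 7.539822
Step 3 — Q = 6317700.0 / 7.539822 ≈ 837910 N·m (5 s.f.)

837910 N·m


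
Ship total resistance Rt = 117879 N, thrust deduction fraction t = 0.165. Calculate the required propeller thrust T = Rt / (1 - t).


Formula: T = Rt / (1 - t)
Step 1 — (1 - t) = 1 - 0.165 = 0.835
Step 2 — T = 117879 / 0.835 ≈ 141170 N (5 s.f.)

141170 N


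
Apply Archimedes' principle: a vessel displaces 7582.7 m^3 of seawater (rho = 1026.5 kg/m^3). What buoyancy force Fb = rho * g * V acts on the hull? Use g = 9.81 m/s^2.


Formula: Fb = rho * g * V
Substituting: Fb = 1026.5 * 9.81 * 7582.7
Intermediate: 1026.5 * 9.81 = 10069.965
Result: Fb = 10069.965 * 7582.7 ≈ 76358000 N (5 s.f.)

76358000 N


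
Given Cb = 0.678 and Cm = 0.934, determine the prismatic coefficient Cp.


Formula: Cp = Cb / Cm
Substituting: Cp = 0.678 / 0.934
Result: Cp ≈ 0.72591 (5 s.f.)

0.72591


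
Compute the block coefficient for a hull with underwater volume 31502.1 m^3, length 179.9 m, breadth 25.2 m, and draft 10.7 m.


Formula: Cb = V / (L * B * T)
Step 1 — L * B * T = 179.9 * 25.2 * 10.7 = 48508.236 m^3
Step 2 — Cb = 31502.1 / 48508.236 ≈ 0.64942 (5 s.f.)

0.64942


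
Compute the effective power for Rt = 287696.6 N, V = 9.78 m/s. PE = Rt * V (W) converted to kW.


Formula: PE = Rt * V / 1000 (kW)
Step 1 — PE (W) = 287696.6 * 9.78 = 2813672.748 W
Step 2 — PE (kW) = 2813672.748 / 1000 ≈ 2813.7 kW (5 s.f.)

2813.7 kW


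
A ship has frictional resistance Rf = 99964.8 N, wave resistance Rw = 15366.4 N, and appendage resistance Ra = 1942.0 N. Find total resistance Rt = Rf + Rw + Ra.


Formula: Rt = Rf + Rw + Ra
Substituting: Rt = 99964.8 + 15366.4 + 1942.0
Result: Rt = 117273.2 N

117273.2 N


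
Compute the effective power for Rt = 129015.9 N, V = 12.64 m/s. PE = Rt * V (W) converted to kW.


Formula: PE = Rt * V / 1000 (kW)
Step 1 — PE (W) = 129015.9 * 12.64 = 1630760.976 W
Step 2 — PE (kW) = 1630760.976 / 1000 ≈ 1630.8 kW (5 s.f.)

1630.8 kW


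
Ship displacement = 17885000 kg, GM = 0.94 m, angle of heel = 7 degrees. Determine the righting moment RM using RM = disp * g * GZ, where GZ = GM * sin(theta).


Formula: GZ = GM * sin(theta); RM = disp * g * GZ
Step 1 — GZ = 0.94 * sin(7°) = 0.94 * 0.121869 = 0.114557 m
Step 2 — RM = 17885000 * 9.81 * 0.114557 ≈ 20099000 N·m (5 s.f.)

20099000 N·m


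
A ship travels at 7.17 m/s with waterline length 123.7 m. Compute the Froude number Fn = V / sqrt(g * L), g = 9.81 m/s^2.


Formula: Fn = V / sqrt(g * L)
Step 1 — g * L = 9.81 * 123.7 = 1213.497
Step 2 — sqrt(g * L) = sqrt(1213.497) = 34.835284
Step 3 — Fn = 7.17 / 34.835284 ≈ 0.20583 (5 s.f.)

0.20583


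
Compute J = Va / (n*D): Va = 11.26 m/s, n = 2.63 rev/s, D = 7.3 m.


Formula: J = Va / (n * D)
Step 1 — n * D = 2.63 * 7.3 = 19.199
Step 2 — J = 11.26 / 19.199 ≈ 0.58649 (5 s.f.)

0.58649


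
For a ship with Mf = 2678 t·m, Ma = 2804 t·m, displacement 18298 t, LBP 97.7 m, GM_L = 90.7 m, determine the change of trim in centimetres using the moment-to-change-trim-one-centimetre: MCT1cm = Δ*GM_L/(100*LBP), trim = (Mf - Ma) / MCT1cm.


Formula: net trimming moment = Mf - Ma; MCT1cm = Δ*GM_L/(100*LBP); trim = net moment / MCT1cm
Step 1 — net trimming moment = 2678 - 2804 = -126 t·m
Step 2 — MCT1cm = 18298 * 90.7 / (100 * 97.7) = 169.8699 t·m/cm
Step 3 — trim = -126 / 169.8699 ≈ -0.74174 cm (5 s.f.)

-0.74174 cm


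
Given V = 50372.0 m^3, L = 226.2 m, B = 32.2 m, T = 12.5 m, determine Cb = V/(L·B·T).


Formula: Cb = V / (L * B * T)
Step 1 — L * B * T = 226.2 * 32.2 * 12.5 = 91045.5 m^3
Step 2 — Cb = 50372.0 / 91045.5 ≈ 0.55326 (5 s.f.)

0.55326


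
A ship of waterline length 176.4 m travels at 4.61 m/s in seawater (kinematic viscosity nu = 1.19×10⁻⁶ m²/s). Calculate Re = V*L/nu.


Formula: Re = V * L / nu
Step 1 — V * L = 4.61 * 176.4 = 813.204 m^2/s
Step 2 — Re = 813.204 / 1.19e-6 = 6.83e+08

6.83e+08


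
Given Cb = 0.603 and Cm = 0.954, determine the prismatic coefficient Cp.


Formula: Cp = Cb / Cm
Substituting: Cp = 0.603 / 0.954
Result: Cp ≈ 0.63208 (5 s.f.)

0.63208


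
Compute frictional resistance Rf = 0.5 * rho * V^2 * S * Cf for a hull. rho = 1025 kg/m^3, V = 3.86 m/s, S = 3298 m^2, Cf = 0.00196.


Formula: Rf = 0.5 * rho * V^2 * S * Cf
Step 1 — V^2 = 3.86^2 = 14.8996
Step 2 — 0.5 * rho * V^2 = 0.5 * 1025 * 14.8996 = 7636.045
Step 3 — Rf = 7636.045 * 3298 * 0.00196 ≈ 49360 N (5 s.f.)

49360 N


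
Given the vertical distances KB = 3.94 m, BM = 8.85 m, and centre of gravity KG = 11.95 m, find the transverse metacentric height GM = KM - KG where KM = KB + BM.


Formula: GM = KB + BM - KG
Step 1 — KM = KB + BM = 3.94 + 8.85 = 12.79 m
Step 2 — GM = KM - KG = 12.79 - 11.95 = 0.84 m

0.84 m


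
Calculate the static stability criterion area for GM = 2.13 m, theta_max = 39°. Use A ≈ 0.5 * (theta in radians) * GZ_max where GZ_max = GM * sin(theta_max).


Formula: GZ_max = GM * sin(theta); Area = 0.5 * theta_rad * GZ_max
Step 1 — GZ_max = 2.13 * sin(39°) = 2.13 * 0.62932 = 1.340452 m
Step 2 — theta_rad = 39 * pi/180 = 0.680678 rad
Step 3 — Area = 0.5 * 0.680678 * 1.340452 ≈ 0.45621 m·rad (5 s.f.)

0.45621 m·rad


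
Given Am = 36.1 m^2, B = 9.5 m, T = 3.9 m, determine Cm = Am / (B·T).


Formula: Cm = Am / (B * T)
Step 1 — B * T = 9.5 * 3.9 = 37.05 m^2
Step 2 — Cm = 36.1 / 37.05 ≈ 0.97436 (5 s.f.)

0.97436


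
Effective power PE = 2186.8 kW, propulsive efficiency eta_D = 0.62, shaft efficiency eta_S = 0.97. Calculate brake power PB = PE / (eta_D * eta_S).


Formula: PB = PE / (eta_D * eta_S)
Step 1 — combined efficiency = eta_D * eta_S = 0.62 * 0.97 = 0.6014
Step 2 — PB = 2186.8 / 0.6014 ≈ 3636.2 kW (5 s.f.)

3636.2 kW


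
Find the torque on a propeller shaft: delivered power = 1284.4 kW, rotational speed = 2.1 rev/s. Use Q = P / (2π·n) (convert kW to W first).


Formula: Q = P_W / (2 * pi * n)
Step 1 — P_W = 1284.4 kW * 1000 = 1284400.0 W
Step 2 — 2 * pi * n = 2 * pi * 2.1 = 13.194689
Step 3 — Q = 1284400.0 / 13.194689 ≈ 97342 N·m (5 s.f.)

97342 N·m


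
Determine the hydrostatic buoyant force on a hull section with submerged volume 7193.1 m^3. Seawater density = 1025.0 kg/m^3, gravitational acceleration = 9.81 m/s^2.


Formula: Fb = rho * g * V
Substituting: Fb = 1025.0 * 9.81 * 7193.1
Intermediate: 1025.0 * 9.81 = 10055.25
Result: Fb = 10055.25 * 7193.1 ≈ 72328000 N (5 s.f.)

72328000 N


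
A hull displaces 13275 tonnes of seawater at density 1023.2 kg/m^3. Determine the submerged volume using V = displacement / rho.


Formula: V = mass / rho
Step 1 — convert tonnes to kg: 13275 t * 1000 = 13275000 kg
Step 2 — V = 13275000 / 1023.2 ≈ 12974 m^3 (5 s.f.)

12974 m^3


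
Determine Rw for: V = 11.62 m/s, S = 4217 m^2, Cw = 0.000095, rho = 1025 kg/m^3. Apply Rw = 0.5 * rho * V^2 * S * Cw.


Formula: Rw = 0.5 * rho * V^2 * S * Cw
Step 1 — V^2 = 11.62^2 = 135.0244
Step 2 — 0.5 * rho * V^2 = 0.5 * 1025 * 135.0244 = 69200.005
Step 3 — Rw = 69200.005 * 4217 * 0.000095 ≈ 27723 N (5 s.f.)

27723 N


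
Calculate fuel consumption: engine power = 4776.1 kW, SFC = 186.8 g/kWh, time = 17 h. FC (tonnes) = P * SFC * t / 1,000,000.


Formula: FC (tonnes) = P * SFC * t / 1,000,000
Step 1 — P * SFC * t = 4776.1 * 186.8 * 17 = 15166983.16 g
Step 2 — FC (tonnes) = 15166983.16 / 1,000,000 ≈ 15.167 tonnes (5 s.f.)

15.167 tonnes


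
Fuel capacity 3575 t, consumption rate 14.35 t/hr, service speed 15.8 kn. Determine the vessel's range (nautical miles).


Formula: endurance = fuel / rate; range = endurance * speed
Step 1 — endurance = 3575 / 14.35 = 249.1289 hours
Step 2 — range = 249.1289 * 15.8 ≈ 3936.2 nautical miles (5 s.f.)

3936.2 NM


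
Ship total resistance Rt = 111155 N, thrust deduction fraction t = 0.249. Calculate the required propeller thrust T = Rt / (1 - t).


Formula: T = Rt / (1 - t)
Step 1 — (1 - t) = 1 - 0.249 = 0.751
Step 2 — T = 111155 / 0.751 ≈ 148010 N (5 s.f.)

148010 N


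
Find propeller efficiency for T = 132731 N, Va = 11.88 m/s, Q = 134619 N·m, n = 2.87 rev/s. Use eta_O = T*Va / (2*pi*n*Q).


Formula: eta = T * Va / (2 * pi * n * Q)
Step 1 — numerator = T * Va = 132731 * 11.88 = 1576844.28
Step 2 — 2 * pi * n = 2 * pi * 2.87 = 18.032742
Step 3 — denominator = 18.032742 * 134619 = 2427549.7
Step 4 — eta = 1576844.28 / 2427549.7 ≈ 0.64956 (5 s.f.)

0.64956


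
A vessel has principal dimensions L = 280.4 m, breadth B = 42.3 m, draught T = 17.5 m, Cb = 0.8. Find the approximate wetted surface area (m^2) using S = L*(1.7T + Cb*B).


Formula: S = 1.7*L*T + V/T with V = Cb*L*B*T, i.e. S = L * (1.7*T + Cb*B)
Step 1 — 1.7*T = 1.7 * 17.5 = 29.75 m
Step 2 — Cb*B = 0.8 * 42.3 = 33.84 m
Step 3 — 1.7*T + Cb*B = 29.75 + 33.84 = 63.59 m
Step 4 — S = 280.4 * 63.59 ≈ 17831 m^2 (5 s.f.)

17831 m^2


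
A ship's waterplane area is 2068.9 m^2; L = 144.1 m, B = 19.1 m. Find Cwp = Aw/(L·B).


Formula: Cwp = Aw / (L * B)
Step 1 — L * B = 144.1 * 19.1 = 2752.31 m^2
Step 2 — Cwp = 2068.9 / 2752.31 ≈ 0.75170 (5 s.f.)

0.75170


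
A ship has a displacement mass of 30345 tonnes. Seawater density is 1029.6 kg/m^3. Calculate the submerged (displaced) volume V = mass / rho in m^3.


Formula: V = mass / rho
Step 1 — convert tonnes to kg: 30345 t * 1000 = 30345000 kg
Step 2 — V = 30345000 / 1029.6 ≈ 29473 m^3 (5 s.f.)

29473 m^3


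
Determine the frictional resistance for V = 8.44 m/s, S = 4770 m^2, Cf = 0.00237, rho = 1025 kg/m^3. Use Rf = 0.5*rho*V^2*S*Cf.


Formula: Rf = 0.5 * rho * V^2 * S * Cf
Step 1 — V^2 = 8.44^2 = 71.2336
Step 2 — 0.5 * rho * V^2 = 0.5 * 1025 * 71.2336 = 36507.22
Step 3 — Rf = 36507.22 * 4770 * 0.00237 ≈ 412710 N (5 s.f.)

412710 N


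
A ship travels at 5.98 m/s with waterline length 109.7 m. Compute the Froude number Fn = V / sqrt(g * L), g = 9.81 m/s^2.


Formula: Fn = V / sqrt(g * L)
Step 1 — g * L = 9.81 * 109.7 = 1076.157
Step 2 — sqrt(g * L) = sqrt(1076.157) = 32.804832
Step 3 — Fn = 5.98 / 32.804832 ≈ 0.18229 (5 s.f.)

0.18229


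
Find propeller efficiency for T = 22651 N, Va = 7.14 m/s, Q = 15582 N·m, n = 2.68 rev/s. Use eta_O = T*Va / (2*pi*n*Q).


Formula: eta = T * Va / (2 * pi * n * Q)
Step 1 — numerator = T * Va = 22651 * 7.14 = 161728.14
Step 2 — 2 * pi * n = 2 * pi * 2.68 = 16.838937
Step 3 — denominator = 16.838937 * 15582 = 262384.32
Step 4 — eta = 161728.14 / 262384.32 ≈ 0.61638 (5 s.f.)

0.61638


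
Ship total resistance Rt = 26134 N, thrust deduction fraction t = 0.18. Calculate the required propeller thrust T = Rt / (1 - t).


Formula: T = Rt / (1 - t)
Step 1 — (1 - t) = 1 - 0.18 = 0.82
Step 2 — T = 26134 / 0.82 ≈ 31871 N (5 s.f.)

31871 N


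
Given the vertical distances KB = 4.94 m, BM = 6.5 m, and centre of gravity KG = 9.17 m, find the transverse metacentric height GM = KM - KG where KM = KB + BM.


Formula: GM = KB + BM - KG
Step 1 — KM = KB + BM = 4.94 + 6.5 = 11.44 m
Step 2 — GM = KM - KG = 11.44 - 9.17 = 2.27 m

2.27 m


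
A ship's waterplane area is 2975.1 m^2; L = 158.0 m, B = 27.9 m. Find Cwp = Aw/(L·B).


Formula: Cwp = Aw / (L * B)
Step 1 — L * B = 158.0 * 27.9 = 4408.2 m^2
Step 2 — Cwp = 2975.1 / 4408.2 ≈ 0.67490 (5 s.f.)

0.67490


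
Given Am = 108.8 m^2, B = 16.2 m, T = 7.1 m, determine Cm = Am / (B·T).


Formula: Cm = Am / (B * T)
Step 1 — B * T = 16.2 * 7.1 = 115.02 m^2
Step 2 — Cm = 108.8 / 115.02 ≈ 0.94592 (5 s.f.)

0.94592


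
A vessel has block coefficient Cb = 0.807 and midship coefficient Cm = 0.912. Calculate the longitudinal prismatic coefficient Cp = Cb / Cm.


Formula: Cp = Cb / Cm
Substituting: Cp = 0.807 / 0.912
Result: Cp ≈ 0.88487 (5 s.f.)

0.88487


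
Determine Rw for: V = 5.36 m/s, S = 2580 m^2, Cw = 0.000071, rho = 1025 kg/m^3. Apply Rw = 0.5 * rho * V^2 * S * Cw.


Formula: Rw = 0.5 * rho * V^2 * S * Cw
Step 1 — V^2 = 5.36^2 = 28.7296
Step 2 — 0.5 * rho * V^2 = 0.5 * 1025 * 28.7296 = 14723.92
Step 3 — Rw = 14723.92 * 2580 * 0.000071 ≈ 2697.1 N (5 s.f.)

2697.1 N


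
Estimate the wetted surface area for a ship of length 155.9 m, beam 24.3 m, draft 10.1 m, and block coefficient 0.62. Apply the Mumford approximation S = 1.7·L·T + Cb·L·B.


Formula: S = 1.7*L*T + V/T with V = Cb*L*B*T, i.e. S = L * (1.7*T + Cb*B)
Step 1 — 1.7*T = 1.7 * 10.1 = 17.17 m
Step 2 — Cb*B = 0.62 * 24.3 = 15.066 m
Step 3 — 1.7*T + Cb*B = 17.17 + 15.066 = 32.236 m
Step 4 — S = 155.9 * 32.236 ≈ 5025.6 m^2 (5 s.f.)

5025.6 m^2


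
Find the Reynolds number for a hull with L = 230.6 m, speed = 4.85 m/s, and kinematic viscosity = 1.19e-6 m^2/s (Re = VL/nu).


Formula: Re = V * L / nu
Step 1 — V * L = 4.85 * 230.6 = 1118.41 m^2/s
Step 2 — Re = 1118.41 / 1.19e-6 = 9.40e+08

9.40e+08


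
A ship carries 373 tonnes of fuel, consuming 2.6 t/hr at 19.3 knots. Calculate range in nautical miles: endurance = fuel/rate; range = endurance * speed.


Formula: endurance = fuel / rate; range = endurance * speed
Step 1 — endurance = 373 / 2.6 = 143.4615 hours
Step 2 — range = 143.4615 * 19.3 ≈ 2768.8 nautical miles (5 s.f.)

2768.8 NM


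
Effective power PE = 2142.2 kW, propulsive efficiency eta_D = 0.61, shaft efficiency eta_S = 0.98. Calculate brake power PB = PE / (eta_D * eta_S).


Formula: PB = PE / (eta_D * eta_S)
Step 1 — combined efficiency = eta_D * eta_S = 0.61 * 0.98 = 0.5978
Step 2 — PB = 2142.2 / 0.5978 ≈ 3583.5 kW (5 s.f.)

3583.5 kW


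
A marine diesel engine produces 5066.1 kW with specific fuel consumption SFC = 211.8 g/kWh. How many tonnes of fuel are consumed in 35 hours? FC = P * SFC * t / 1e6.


Formula: FC (tonnes) = P * SFC * t / 1,000,000
Step 1 — P * SFC * t = 5066.1 * 211.8 * 35 = 37554999.3 g
Step 2 — FC (tonnes) = 37554999.3 / 1,000,000 ≈ 37.555 tonnes (5 s.f.)

37.555 tonnes


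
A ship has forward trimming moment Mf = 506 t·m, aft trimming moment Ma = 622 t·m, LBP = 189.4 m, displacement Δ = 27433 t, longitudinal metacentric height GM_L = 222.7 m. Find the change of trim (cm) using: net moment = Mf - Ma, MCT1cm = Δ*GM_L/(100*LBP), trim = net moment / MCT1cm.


Formula: net trimming moment = Mf - Ma; MCT1cm = Δ*GM_L/(100*LBP); trim = net moment / MCT1cm
Step 1 — net trimming moment = 506 - 622 = -116 t·m
Step 2 — MCT1cm = 27433 * 222.7 / (100 * 189.4) = 322.5623 t·m/cm
Step 3 — trim = -116 / 322.5623 ≈ -0.35962 cm (5 s.f.)

-0.35962 cm


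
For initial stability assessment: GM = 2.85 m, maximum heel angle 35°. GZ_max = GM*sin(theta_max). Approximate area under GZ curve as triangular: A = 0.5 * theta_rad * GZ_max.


Formula: GZ_max = GM * sin(theta); Area = 0.5 * theta_rad * GZ_max
Step 1 — GZ_max = 2.85 * sin(35°) = 2.85 * 0.573576 = 1.634692 m
Step 2 — theta_rad = 35 * pi/180 = 0.610865 rad
Step 3 — Area = 0.5 * 0.610865 * 1.634692 ≈ 0.49929 m·rad (5 s.f.)

0.49929 m·rad


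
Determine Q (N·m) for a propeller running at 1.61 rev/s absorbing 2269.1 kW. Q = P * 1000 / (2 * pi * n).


Formula: Q = P_W / (2 * pi * n)
Step 1 — P_W = 2269.1 kW * 1000 = 2269100.0 W
Step 2 — 2 * pi * n = 2 * pi * 1.61 = 10.115928
Step 3 — Q = 2269100.0 / 10.115928 ≈ 224310 N·m (5 s.f.)

224310 N·m


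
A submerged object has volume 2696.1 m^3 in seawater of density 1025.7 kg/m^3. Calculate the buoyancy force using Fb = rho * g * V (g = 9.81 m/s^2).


Formula: Fb = rho * g * V
Substituting: Fb = 1025.7 * 9.81 * 2696.1
Intermediate: 1025.7 * 9.81 = 10062.117
Result: Fb = 10062.117 * 2696.1 ≈ 27128000 N (5 s.f.)

27128000 N


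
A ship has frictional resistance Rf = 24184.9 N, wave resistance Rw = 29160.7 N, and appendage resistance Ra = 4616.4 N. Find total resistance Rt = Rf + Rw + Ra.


Formula: Rt = Rf + Rw + Ra
Substituting: Rt = 24184.9 + 29160.7 + 4616.4
Result: Rt = 57962.0 N

57962.0 N


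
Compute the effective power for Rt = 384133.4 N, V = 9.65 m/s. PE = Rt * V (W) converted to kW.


Formula: PE = Rt * V / 1000 (kW)
Step 1 — PE (W) = 384133.4 * 9.65 = 3706887.31 W
Step 2 — PE (kW) = 3706887.31 / 1000 ≈ 3706.9 kW (5 s.f.)

3706.9 kW


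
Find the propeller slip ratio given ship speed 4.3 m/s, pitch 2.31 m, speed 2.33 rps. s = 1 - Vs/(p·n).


Formula: s = 1 - Vs / (p * n)
Step 1 — p * n = 2.31 * 2.33 = 5.3823
Step 2 — Vs / (p*n) = 4.3 / 5.3823 = 0.798915 (6 d.p.)
Step 3 — s = 1 - 0.798915 = 0.201085

0.201085


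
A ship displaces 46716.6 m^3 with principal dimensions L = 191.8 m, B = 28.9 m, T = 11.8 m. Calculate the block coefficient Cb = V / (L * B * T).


Formula: Cb = V / (L * B * T)
Step 1 — L * B * T = 191.8 * 28.9 * 11.8 = 65407.636 m^3
Step 2 — Cb = 46716.6 / 65407.636 ≈ 0.71424 (5 s.f.)

0.71424


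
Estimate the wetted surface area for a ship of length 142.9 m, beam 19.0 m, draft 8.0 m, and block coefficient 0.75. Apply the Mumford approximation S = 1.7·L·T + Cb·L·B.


Formula: S = 1.7*L*T + V/T with V = Cb*L*B*T, i.e. S = L * (1.7*T + Cb*B)
Step 1 — 1.7*T = 1.7 * 8.0 = 13.6 m
Step 2 — Cb*B = 0.75 * 19.0 = 14.25 m
Step 3 — 1.7*T + Cb*B = 13.6 + 14.25 = 27.85 m
Step 4 — S = 142.9 * 27.85 ≈ 3979.8 m^2 (5 s.f.)

3979.8 m^2


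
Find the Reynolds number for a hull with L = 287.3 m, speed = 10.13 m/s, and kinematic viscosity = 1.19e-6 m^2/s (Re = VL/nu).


Formula: Re = V * L / nu
Step 1 — V * L = 10.13 * 287.3 = 2910.349 m^2/s
Step 2 — Re = 2910.349 / 1.19e-6 = 2.45e+09

2.45e+09


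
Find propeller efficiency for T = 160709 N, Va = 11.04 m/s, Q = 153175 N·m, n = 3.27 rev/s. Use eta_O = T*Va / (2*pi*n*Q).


Formula: eta = T * Va / (2 * pi * n * Q)
Step 1 — numerator = T * Va = 160709 * 11.04 = 1774227.36
Step 2 — 2 * pi * n = 2 * pi * 3.27 = 20.546016
Step 3 — denominator = 20.546016 * 153175 = 3147136.0
Step 4 — eta = 1774227.36 / 3147136.0 ≈ 0.56376 (5 s.f.)

0.56376


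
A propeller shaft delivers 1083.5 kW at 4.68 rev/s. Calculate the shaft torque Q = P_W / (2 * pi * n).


Formula: Q = P_W / (2 * pi * n)
Step 1 — P_W = 1083.5 kW * 1000 = 1083500.0 W
Step 2 — 2 * pi * n = 2 * pi * 4.68 = 29.405307
Step 3 — Q = 1083500.0 / 29.405307 ≈ 36847 N·m (5 s.f.)

36847 N·m


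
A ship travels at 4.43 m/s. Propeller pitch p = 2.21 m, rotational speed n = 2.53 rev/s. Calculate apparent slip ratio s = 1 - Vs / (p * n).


Formula: s = 1 - Vs / (p * n)
Step 1 — p * n = 2.21 * 2.53 = 5.5913
Step 2 — Vs / (p*n) = 4.43 / 5.5913 = 0.792302 (6 d.p.)
Step 3 — s = 1 - 0.792302 = 0.207698

0.207698


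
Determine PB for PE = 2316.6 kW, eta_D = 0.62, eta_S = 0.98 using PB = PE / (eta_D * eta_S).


Formula: PB = PE / (eta_D * eta_S)
Step 1 — combined efficiency = eta_D * eta_S = 0.62 * 0.98 = 0.6076
Step 2 — PB = 2316.6 / 0.6076 ≈ 3812.7 kW (5 s.f.)

3812.7 kW


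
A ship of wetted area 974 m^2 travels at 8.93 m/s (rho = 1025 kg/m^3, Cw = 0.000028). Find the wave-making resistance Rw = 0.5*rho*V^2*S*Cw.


Formula: Rw = 0.5 * rho * V^2 * S * Cw
Step 1 — V^2 = 8.93^2 = 79.7449
Step 2 — 0.5 * rho * V^2 = 0.5 * 1025 * 79.7449 = 40869.26125
Step 3 — Rw = 40869.26125 * 974 * 0.000028 ≈ 1114.6 N (5 s.f.)

1114.6 N


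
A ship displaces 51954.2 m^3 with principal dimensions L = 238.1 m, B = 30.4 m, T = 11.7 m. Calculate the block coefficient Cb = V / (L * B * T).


Formula: Cb = V / (L * B * T)
Step 1 — L * B * T = 238.1 * 30.4 * 11.7 = 84687.408 m^3
Step 2 — Cb = 51954.2 / 84687.408 ≈ 0.61348 (5 s.f.)

0.61348


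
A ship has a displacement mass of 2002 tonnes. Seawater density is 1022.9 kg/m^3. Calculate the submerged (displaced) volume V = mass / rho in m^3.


Formula: V = mass / rho
Step 1 — convert tonnes to kg: 2002 t * 1000 = 2002000 kg
Step 2 — V = 2002000 / 1022.9 ≈ 1957.2 m^3 (5 s.f.)

1957.2 m^3


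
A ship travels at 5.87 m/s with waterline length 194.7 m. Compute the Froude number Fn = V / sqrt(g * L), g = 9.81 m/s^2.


Formula: Fn = V / sqrt(g * L)
Step 1 — g * L = 9.81 * 194.7 = 1910.007
Step 2 — sqrt(g * L) = sqrt(1910.007) = 43.703627
Step 3 — Fn = 5.87 / 43.703627 ≈ 0.13431 (5 s.f.)

0.13431


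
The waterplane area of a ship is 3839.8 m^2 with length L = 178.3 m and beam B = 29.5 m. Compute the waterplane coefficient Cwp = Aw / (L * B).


Formula: Cwp = Aw / (L * B)
Step 1 — L * B = 178.3 * 29.5 = 5259.85 m^2
Step 2 — Cwp = 3839.8 / 5259.85 ≈ 0.73002 (5 s.f.)

0.73002


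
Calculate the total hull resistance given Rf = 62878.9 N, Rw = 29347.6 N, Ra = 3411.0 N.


Formula: Rt = Rf + Rw + Ra
Substituting: Rt = 62878.9 + 29347.6 + 3411.0
Result: Rt = 95637.5 N

95637.5 N


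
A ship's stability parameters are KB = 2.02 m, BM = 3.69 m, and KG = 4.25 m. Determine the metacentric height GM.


Formula: GM = KB + BM - KG
Step 1 — KM = KB + BM = 2.02 + 3.69 = 5.71 m
Step 2 — GM = KM - KG = 5.71 - 4.25 = 1.46 m

1.46 m


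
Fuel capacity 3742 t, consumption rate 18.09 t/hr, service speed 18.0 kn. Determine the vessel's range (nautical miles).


Formula: endurance = fuel / rate; range = endurance * speed
Step 1 — endurance = 3742 / 18.09 = 206.8546 hours
Step 2 — range = 206.8546 * 18.0 ≈ 3723.4 nautical miles (5 s.f.)

3723.4 NM


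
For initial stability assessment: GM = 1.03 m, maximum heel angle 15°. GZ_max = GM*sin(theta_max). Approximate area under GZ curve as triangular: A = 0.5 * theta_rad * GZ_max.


Formula: GZ_max = GM * sin(theta); Area = 0.5 * theta_rad * GZ_max
Step 1 — GZ_max = 1.03 * sin(15°) = 1.03 * 0.258819 = 0.266584 m
Step 2 — theta_rad = 15 * pi/180 = 0.261799 rad
Step 3 — Area = 0.5 * 0.261799 * 0.266584 ≈ 0.034896 m·rad (5 s.f.)

0.034896 m·rad


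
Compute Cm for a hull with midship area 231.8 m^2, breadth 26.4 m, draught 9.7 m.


Formula: Cm = Am / (B * T)
Step 1 — B * T = 26.4 * 9.7 = 256.08 m^2
Step 2 — Cm = 231.8 / 256.08 ≈ 0.90519 (5 s.f.)

0.90519


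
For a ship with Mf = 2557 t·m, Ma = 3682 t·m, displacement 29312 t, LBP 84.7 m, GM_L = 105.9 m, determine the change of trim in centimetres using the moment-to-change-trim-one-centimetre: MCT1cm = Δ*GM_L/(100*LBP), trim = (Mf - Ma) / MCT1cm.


Formula: net trimming moment = Mf - Ma; MCT1cm = Δ*GM_L/(100*LBP); trim = net moment / MCT1cm
Step 1 — net trimming moment = 2557 - 3682 = -1125 t·m
Step 2 — MCT1cm = 29312 * 105.9 / (100 * 84.7) = 366.4865 t·m/cm
Step 3 — trim = -1125 / 366.4865 ≈ -3.0697 cm (5 s.f.)

-3.0697 cm


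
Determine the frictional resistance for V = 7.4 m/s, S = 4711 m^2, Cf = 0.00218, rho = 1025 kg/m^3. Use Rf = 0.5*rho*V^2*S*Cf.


Formula: Rf = 0.5 * rho * V^2 * S * Cf
Step 1 — V^2 = 7.4^2 = 54.76
Step 2 — 0.5 * rho * V^2 = 0.5 * 1025 * 54.76 = 28064.5
Step 3 — Rf = 28064.5 * 4711 * 0.00218 ≈ 288220 N (5 s.f.)

288220 N


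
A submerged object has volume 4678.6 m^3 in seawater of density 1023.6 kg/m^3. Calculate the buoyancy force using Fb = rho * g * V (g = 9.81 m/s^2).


Formula: Fb = rho * g * V
Substituting: Fb = 1023.6 * 9.81 * 4678.6
Intermediate: 1023.6 * 9.81 = 10041.516
Result: Fb = 10041.516 * 4678.6 ≈ 46980000 N (5 s.f.)

46980000 N


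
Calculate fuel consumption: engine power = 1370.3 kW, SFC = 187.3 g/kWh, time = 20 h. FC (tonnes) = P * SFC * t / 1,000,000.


Formula: FC (tonnes) = P * SFC * t / 1,000,000
Step 1 — P * SFC * t = 1370.3 * 187.3 * 20 = 5133143.8 g
Step 2 — FC (tonnes) = 5133143.8 / 1,000,000 ≈ 5.1331 tonnes (5 s.f.)

5.1331 tonnes


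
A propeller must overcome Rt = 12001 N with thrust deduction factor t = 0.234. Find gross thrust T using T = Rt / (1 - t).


Formula: T = Rt / (1 - t)
Step 1 — (1 - t) = 1 - 0.234 = 0.766
Step 2 — T = 12001 / 0.766 ≈ 15667 N (5 s.f.)

15667 N


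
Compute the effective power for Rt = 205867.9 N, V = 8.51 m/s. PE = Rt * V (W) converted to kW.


Formula: PE = Rt * V / 1000 (kW)
Step 1 — PE (W) = 205867.9 * 8.51 = 1751935.829 W
Step 2 — PE (kW) = 1751935.829 / 1000 ≈ 1751.9 kW (5 s.f.)

1751.9 kW


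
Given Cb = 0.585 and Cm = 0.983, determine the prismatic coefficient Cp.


Formula: Cp = Cb / Cm
Substituting: Cp = 0.585 / 0.983
Result: Cp ≈ 0.59512 (5 s.f.)

0.59512


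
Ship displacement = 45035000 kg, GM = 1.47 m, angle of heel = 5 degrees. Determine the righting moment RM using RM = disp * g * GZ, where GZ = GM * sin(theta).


Formula: GZ = GM * sin(theta); RM = disp * g * GZ
Step 1 — GZ = 1.47 * sin(5°) = 1.47 * 0.087156 = 0.128119 m
Step 2 — RM = 45035000 * 9.81 * 0.128119 ≈ 56602000 N·m (5 s.f.)

56602000 N·m


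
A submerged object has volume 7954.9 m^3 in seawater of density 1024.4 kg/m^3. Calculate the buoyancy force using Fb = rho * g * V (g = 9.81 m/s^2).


Formula: Fb = rho * g * V
Substituting: Fb = 1024.4 * 9.81 * 7954.9
Intermediate: 1024.4 * 9.81 = 10049.364
Result: Fb = 10049.364 * 7954.9 ≈ 79942000 N (5 s.f.)

79942000 N


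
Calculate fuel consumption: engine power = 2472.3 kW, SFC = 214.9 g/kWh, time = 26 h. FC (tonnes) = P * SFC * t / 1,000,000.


Formula: FC (tonnes) = P * SFC * t / 1,000,000
Step 1 — P * SFC * t = 2472.3 * 214.9 * 26 = 13813729.02 g
Step 2 — FC (tonnes) = 13813729.02 / 1,000,000 ≈ 13.814 tonnes (5 s.f.)

13.814 tonnes


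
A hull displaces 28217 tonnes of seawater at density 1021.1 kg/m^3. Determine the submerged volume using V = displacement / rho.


Formula: V = mass / rho
Step 1 — convert tonnes to kg: 28217 t * 1000 = 28217000 kg
Step 2 — V = 28217000 / 1021.1 ≈ 27634 m^3 (5 s.f.)

27634 m^3


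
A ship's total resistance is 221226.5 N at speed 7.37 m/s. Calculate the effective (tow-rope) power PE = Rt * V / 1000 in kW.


Formula: PE = Rt * V / 1000 (kW)
Step 1 — PE (W) = 221226.5 * 7.37 = 1630439.305 W
Step 2 — PE (kW) = 1630439.305 / 1000 ≈ 1630.4 kW (5 s.f.)

1630.4 kW


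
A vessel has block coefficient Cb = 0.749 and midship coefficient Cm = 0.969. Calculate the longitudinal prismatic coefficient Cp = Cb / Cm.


Formula: Cp = Cb / Cm
Substituting: Cp = 0.749 / 0.969
Result: Cp ≈ 0.77296 (5 s.f.)

0.77296


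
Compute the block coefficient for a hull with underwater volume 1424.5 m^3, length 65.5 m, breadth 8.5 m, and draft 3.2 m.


Formula: Cb = V / (L * B * T)
Step 1 — L * B * T = 65.5 * 8.5 * 3.2 = 1781.6 m^3
Step 2 — Cb = 1424.5 / 1781.6 ≈ 0.79956 (5 s.f.)

0.79956


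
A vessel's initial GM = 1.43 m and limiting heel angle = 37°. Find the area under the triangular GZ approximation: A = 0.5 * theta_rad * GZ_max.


Formula: GZ_max = GM * sin(theta); Area = 0.5 * theta_rad * GZ_max
Step 1 — GZ_max = 1.43 * sin(37°) = 1.43 * 0.601815 = 0.860595 m
Step 2 — theta_rad = 37 * pi/180 = 0.645772 rad
Step 3 — Area = 0.5 * 0.645772 * 0.860595 ≈ 0.27787 m·rad (5 s.f.)

0.27787 m·rad


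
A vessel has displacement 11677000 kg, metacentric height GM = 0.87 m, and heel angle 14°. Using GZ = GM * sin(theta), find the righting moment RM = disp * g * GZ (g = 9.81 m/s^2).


Formula: GZ = GM * sin(theta); RM = disp * g * GZ
Step 1 — GZ = 0.87 * sin(14°) = 0.87 * 0.241922 = 0.210472 m
Step 2 — RM = 11677000 * 9.81 * 0.210472 ≈ 24110000 N·m (5 s.f.)

24110000 N·m


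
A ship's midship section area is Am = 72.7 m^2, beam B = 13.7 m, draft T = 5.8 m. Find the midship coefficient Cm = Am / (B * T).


Formula: Cm = Am / (B * T)
Step 1 — B * T = 13.7 * 5.8 = 79.46 m^2
Step 2 — Cm = 72.7 / 79.46 ≈ 0.91493 (5 s.f.)

0.91493


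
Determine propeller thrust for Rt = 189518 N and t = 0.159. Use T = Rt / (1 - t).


Formula: T = Rt / (1 - t)
Step 1 — (1 - t) = 1 - 0.159 = 0.841
Step 2 — T = 189518 / 0.841 ≈ 225350 N (5 s.f.)

225350 N


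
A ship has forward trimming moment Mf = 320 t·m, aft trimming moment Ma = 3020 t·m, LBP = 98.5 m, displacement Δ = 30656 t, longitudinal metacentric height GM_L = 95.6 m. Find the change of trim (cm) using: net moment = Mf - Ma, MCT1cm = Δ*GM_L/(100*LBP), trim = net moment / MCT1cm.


Formula: net trimming moment = Mf - Ma; MCT1cm = Δ*GM_L/(100*LBP); trim = net moment / MCT1cm
Step 1 — net trimming moment = 320 - 3020 = -2700 t·m
Step 2 — MCT1cm = 30656 * 95.6 / (100 * 98.5) = 297.5344 t·m/cm
Step 3 — trim = -2700 / 297.5344 ≈ -9.0746 cm (5 s.f.)

-9.0746 cm


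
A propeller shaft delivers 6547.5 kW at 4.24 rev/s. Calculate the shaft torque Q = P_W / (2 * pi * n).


Formula: Q = P_W / (2 * pi * n)
Step 1 — P_W = 6547.5 kW * 1000 = 6547500.0 W
Step 2 — 2 * pi * n = 2 * pi * 4.24 = 26.640706
Step 3 — Q = 6547500.0 / 26.640706 ≈ 245770 N·m (5 s.f.)

245770 N·m


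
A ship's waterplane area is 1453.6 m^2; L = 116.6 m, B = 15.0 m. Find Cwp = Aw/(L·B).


Formula: Cwp = Aw / (L * B)
Step 1 — L * B = 116.6 * 15.0 = 1749.0 m^2
Step 2 — Cwp = 1453.6 / 1749.0 ≈ 0.83110 (5 s.f.)

0.83110


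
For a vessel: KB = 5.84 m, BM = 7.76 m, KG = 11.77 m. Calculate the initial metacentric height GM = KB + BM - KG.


Formula: GM = KB + BM - KG
Step 1 — KM = KB + BM = 5.84 + 7.76 = 13.6 m
Step 2 — GM = KM - KG = 13.6 - 11.77 = 1.83 m

1.83 m


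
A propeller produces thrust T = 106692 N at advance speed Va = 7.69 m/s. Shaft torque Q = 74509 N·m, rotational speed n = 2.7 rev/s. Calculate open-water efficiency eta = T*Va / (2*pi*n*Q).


Formula: eta = T * Va / (2 * pi * n * Q)
Step 1 — numerator = T * Va = 106692 * 7.69 = 820461.48
Step 2 — 2 * pi * n = 2 * pi * 2.7 = 16.9646
Step 3 — denominator = 16.9646 * 74509 = 1264015.38
Step 4 — eta = 820461.48 / 1264015.38 ≈ 0.64909 (5 s.f.)

0.64909


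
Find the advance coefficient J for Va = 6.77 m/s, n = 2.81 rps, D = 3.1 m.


Formula: J = Va / (n * D)
Step 1 — n * D = 2.81 * 3.1 = 8.711
Step 2 — J = 6.77 / 8.711 ≈ 0.77718 (5 s.f.)

0.77718


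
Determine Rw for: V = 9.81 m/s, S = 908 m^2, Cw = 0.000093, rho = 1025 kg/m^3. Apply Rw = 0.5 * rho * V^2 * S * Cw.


Formula: Rw = 0.5 * rho * V^2 * S * Cw
Step 1 — V^2 = 9.81^2 = 96.2361
Step 2 — 0.5 * rho * V^2 = 0.5 * 1025 * 96.2361 = 49321.00125
Step 3 — Rw = 49321.00125 * 908 * 0.000093 ≈ 4164.9 N (5 s.f.)

4164.9 N


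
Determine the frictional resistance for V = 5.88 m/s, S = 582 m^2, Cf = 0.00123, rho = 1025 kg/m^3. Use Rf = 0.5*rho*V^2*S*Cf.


Formula: Rf = 0.5 * rho * V^2 * S * Cf
Step 1 — V^2 = 5.88^2 = 34.5744
Step 2 — 0.5 * rho * V^2 = 0.5 * 1025 * 34.5744 = 17719.38
Step 3 — Rf = 17719.38 * 582 * 0.00123 ≈ 12685 N (5 s.f.)

12685 N


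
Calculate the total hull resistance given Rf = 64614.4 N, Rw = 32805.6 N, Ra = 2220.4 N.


Formula: Rt = Rf + Rw + Ra
Substituting: Rt = 64614.4 + 32805.6 + 2220.4
Result: Rt = 99640.4 N

99640.4 N


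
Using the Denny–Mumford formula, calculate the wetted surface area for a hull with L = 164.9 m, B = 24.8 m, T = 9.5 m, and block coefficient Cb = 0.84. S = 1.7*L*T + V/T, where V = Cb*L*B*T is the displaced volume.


Formula: S = 1.7*L*T + V/T with V = Cb*L*B*T, i.e. S = L * (1.7*T + Cb*B)
Step 1 — 1.7*T = 1.7 * 9.5 = 16.15 m
Step 2 — Cb*B = 0.84 * 24.8 = 20.832 m
Step 3 — 1.7*T + Cb*B = 16.15 + 20.832 = 36.982 m
Step 4 — S = 164.9 * 36.982 ≈ 6098.3 m^2 (5 s.f.)

6098.3 m^2


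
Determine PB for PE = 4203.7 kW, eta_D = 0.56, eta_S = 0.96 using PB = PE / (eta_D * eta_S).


Formula: PB = PE / (eta_D * eta_S)
Step 1 — combined efficiency = eta_D * eta_S = 0.56 * 0.96 = 0.5376
Step 2 — PB = 4203.7 / 0.5376 ≈ 7819.4 kW (5 s.f.)

7819.4 kW


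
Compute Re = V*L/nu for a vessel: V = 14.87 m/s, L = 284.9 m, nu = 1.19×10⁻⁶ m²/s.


Formula: Re = V * L / nu
Step 1 — V * L = 14.87 * 284.9 = 4236.463 m^2/s
Step 2 — Re = 4236.463 / 1.19e-6 = 3.56e+09

3.56e+09


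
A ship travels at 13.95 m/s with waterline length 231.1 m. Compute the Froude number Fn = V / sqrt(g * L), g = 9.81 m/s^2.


Formula: Fn = V / sqrt(g * L)
Step 1 — g * L = 9.81 * 231.1 = 2267.091
Step 2 — sqrt(g * L) = sqrt(2267.091) = 47.613979
Step 3 — Fn = 13.95 / 47.613979 ≈ 0.29298 (5 s.f.)

0.29298


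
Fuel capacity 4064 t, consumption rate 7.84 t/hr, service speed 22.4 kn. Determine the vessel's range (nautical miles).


Formula: endurance = fuel / rate; range = endurance * speed
Step 1 — endurance = 4064 / 7.84 = 518.3673 hours
Step 2 — range = 518.3673 * 22.4 ≈ 11611 nautical miles (5 s.f.)

11611 NM


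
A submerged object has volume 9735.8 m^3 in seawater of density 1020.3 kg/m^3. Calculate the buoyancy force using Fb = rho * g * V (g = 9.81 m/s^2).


Formula: Fb = rho * g * V
Substituting: Fb = 1020.3 * 9.81 * 9735.8
Intermediate: 1020.3 * 9.81 = 10009.143
Result: Fb = 10009.143 * 9735.8 ≈ 97447000 N (5 s.f.)

97447000 N


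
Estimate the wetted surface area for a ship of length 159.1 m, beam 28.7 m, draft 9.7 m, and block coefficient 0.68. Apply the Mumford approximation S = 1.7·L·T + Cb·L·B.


Formula: S = 1.7*L*T + V/T with V = Cb*L*B*T, i.e. S = L * (1.7*T + Cb*B)
Step 1 — 1.7*T = 1.7 * 9.7 = 16.49 m
Step 2 — Cb*B = 0.68 * 28.7 = 19.516 m
Step 3 — 1.7*T + Cb*B = 16.49 + 19.516 = 36.006 m
Step 4 — S = 159.1 * 36.006 ≈ 5728.6 m^2 (5 s.f.)

5728.6 m^2


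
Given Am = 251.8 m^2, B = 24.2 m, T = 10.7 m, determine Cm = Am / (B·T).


Formula: Cm = Am / (B * T)
Step 1 — B * T = 24.2 * 10.7 = 258.94 m^2
Step 2 — Cm = 251.8 / 258.94 ≈ 0.97243 (5 s.f.)

0.97243
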